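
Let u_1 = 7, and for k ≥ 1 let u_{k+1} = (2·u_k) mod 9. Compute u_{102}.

8

Listing terms: u_1 = 7, u_2 = 5, u_3 = 1, u_4 = 2, u_5 = 4, u_6 = 8, u_7 = 7.
Since u_7 = u_1 = 7, the sequence is periodic with period 6.
So u_{102} = u_{1 + ((102-1) mod 6)} = u_6 = 8.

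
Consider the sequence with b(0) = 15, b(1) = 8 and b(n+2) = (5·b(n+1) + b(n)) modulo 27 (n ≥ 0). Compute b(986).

1

Computing terms: b(0) = 15,  b(1) = 8,  b(2) = 1,  b(3) = 13,  b(4) = 12,  b(5) = 19,  b(6) = 26,  b(7) = 14,  b(8) = 15,  b(9) = 8.
Since (b(8), b(9)) = (b(0), b(1)) = (15, 8) (two consecutive terms determine the rest), the sequence is periodic with period 8.
(986 - 0) mod 8 = 2, so b(986) = b(2) = 1.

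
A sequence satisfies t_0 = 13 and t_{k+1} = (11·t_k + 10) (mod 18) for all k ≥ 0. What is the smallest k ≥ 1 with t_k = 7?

4

Listing terms: t_0 = 13; t_1 = 9; t_2 = 1; t_3 = 3; t_4 = 7; t_5 = 15; t_6 = 13.
Since t_6 = t_0 = 13, the sequence is periodic with period 6.
The value 7 first appears (with k ≥ 1) at t_4.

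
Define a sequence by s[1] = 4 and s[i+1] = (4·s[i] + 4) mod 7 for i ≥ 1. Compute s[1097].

Computing terms: s[1] = 4; s[2] = 6; s[3] = 0; s[4] = 4.
Since s[4] = s[1] = 4, the sequence is periodic with period 3.
(1097 - 1) mod 3 = 1, so s[1097] = s[2] = 6.

6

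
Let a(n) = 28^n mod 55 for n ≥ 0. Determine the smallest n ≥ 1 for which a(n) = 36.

Listing terms: a(0) = 1, a(1) = 28, a(2) = 14, a(3) = 7, a(4) = 31, a(5) = 43, a(6) = 49, a(7) = 52, a(8) = 26, a(9) = 13, a(10) = 34, a(11) = 17, a(12) = 36, a(13) = 18, a(14) = 9, a(15) = 32, a(16) = 16, a(17) = 8, a(18) = 4, a(19) = 2, a(20) = 1.
The sequence repeats with period 20.
The value 36 first appears (with n ≥ 1) at a(12).

12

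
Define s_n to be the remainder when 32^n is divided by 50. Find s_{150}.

24

Listing terms: s_0 = 1, s_1 = 32, s_2 = 24, s_3 = 18, s_4 = 26, s_5 = 32.
Since s_5 = s_1 = 32, the sequence is eventually periodic: after a pre-period of length 1 it cycles with period 4.
For n ≥ 1, s_n depends only on (n - 1) mod 4. (150 - 1) mod 4 = 1, so s_{150} = s_2 = 24.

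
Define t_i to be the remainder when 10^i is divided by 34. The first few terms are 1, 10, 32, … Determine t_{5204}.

t_0 = 1; t_1 = 10; t_2 = 32; t_3 = 14; t_4 = 4; t_5 = 6; t_6 = 26; t_7 = 22; t_8 = 16; t_9 = 24; t_{10} = 2; t_{11} = 20; t_{12} = 30; t_{13} = 28; t_{14} = 8; t_{15} = 12; t_{16} = 18; t_{17} = 10.
Since t_{17} = t_1 = 10, the sequence is eventually periodic: after a pre-period of length 1 it cycles with period 16.
For i ≥ 1, t_i depends only on (i - 1) mod 16. (5204 - 1) mod 16 = 3, so t_{5204} = t_4 = 4.

4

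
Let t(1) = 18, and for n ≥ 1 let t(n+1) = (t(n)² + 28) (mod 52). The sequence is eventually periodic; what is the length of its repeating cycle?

Listing terms: t(1) = 18,  t(2) = 40,  t(3) = 16,  t(4) = 24,  t(5) = 32,  t(6) = 12,  t(7) = 16.
Since t(7) = t(3) = 16, the sequence is eventually periodic: after a pre-period of length 2 it cycles with period 4.

4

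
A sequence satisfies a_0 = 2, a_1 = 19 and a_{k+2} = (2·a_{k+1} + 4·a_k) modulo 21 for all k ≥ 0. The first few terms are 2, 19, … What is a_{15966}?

5

Listing terms: a_0 = 2, a_1 = 19, a_2 = 4, a_3 = 0, a_4 = 16, a_5 = 11, a_6 = 2, a_7 = 6, a_8 = 20, a_9 = 1, a_{10} = 19, a_{11} = 0, a_{12} = 13, a_{13} = 5, a_{14} = 20, a_{15} = 18, a_{16} = 11, a_{17} = 10, a_{18} = 1, a_{19} = 0, a_{20} = 4, a_{21} = 8, a_{22} = 11, a_{23} = 12, a_{24} = 5, a_{25} = 16, a_{26} = 10, a_{27} = 0, a_{28} = 19, a_{29} = 17, a_{30} = 5, a_{31} = 15, a_{32} = 8, a_{33} = 13, a_{34} = 16, a_{35} = 0, a_{36} = 1, a_{37} = 2, a_{38} = 8, a_{39} = 3, a_{40} = 17, a_{41} = 4, a_{42} = 13, a_{43} = 0, a_{44} = 10, a_{45} = 20, a_{46} = 17, a_{47} = 9, a_{48} = 2, a_{49} = 19.
The sequence repeats with period 48.
So a_{15966} = a_{0 + ((15966-0) mod 48)} = a_{30} = 5.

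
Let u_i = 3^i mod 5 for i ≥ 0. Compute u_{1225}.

u_0 = 1, u_1 = 3, u_2 = 4, u_3 = 2, u_4 = 1.
Since u_4 = u_0 = 1, the sequence is periodic with period 4.
So u_{1225} = u_{0 + ((1225-0) mod 4)} = u_1 = 3.

3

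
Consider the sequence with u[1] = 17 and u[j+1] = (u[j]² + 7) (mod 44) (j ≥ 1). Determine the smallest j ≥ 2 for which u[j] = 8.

6

Computing terms: u[1] = 17, u[2] = 32, u[3] = 19, u[4] = 16, u[5] = 43, u[6] = 8, u[7] = 27, u[8] = 32.
Since u[8] = u[2] = 32, the sequence is eventually periodic: after a pre-period of length 1 it cycles with period 6.
The value 8 first appears (with j ≥ 2) at u[6].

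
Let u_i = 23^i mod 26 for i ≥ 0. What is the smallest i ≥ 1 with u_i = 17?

5

Computing terms: u_0 = 1, u_1 = 23, u_2 = 9, u_3 = 25, u_4 = 3, u_5 = 17, u_6 = 1.
The sequence repeats with period 6.
The value 17 first appears (with i ≥ 1) at u_5.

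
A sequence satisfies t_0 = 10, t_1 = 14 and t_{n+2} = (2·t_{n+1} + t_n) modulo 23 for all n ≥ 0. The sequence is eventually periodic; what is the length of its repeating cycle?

11

We have t_0 = 10, t_1 = 14, t_2 = 15, t_3 = 21, t_4 = 11, t_5 = 20, t_6 = 5, t_7 = 7, t_8 = 19, t_9 = 22, t_{10} = 17, t_{11} = 10, t_{12} = 14.
Since (t_{11}, t_{12}) = (t_0, t_1) = (10, 14) (two consecutive terms determine the rest), the sequence is periodic with period 11.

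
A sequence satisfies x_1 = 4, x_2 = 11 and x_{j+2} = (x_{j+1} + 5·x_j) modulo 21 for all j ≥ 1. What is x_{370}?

We have x_1 = 4,  x_2 = 11,  x_3 = 10,  x_4 = 2,  x_5 = 10,  x_6 = 20,  x_7 = 7,  x_8 = 2,  x_9 = 16,  x_{10} = 5,  x_{11} = 1,  x_{12} = 5,  x_{13} = 10,  x_{14} = 14,  x_{15} = 1,  x_{16} = 8,  x_{17} = 13,  x_{18} = 11,  x_{19} = 13,  x_{20} = 5,  x_{21} = 7,  x_{22} = 11,  x_{23} = 4,  x_{24} = 17,  x_{25} = 16,  x_{26} = 17,  x_{27} = 13,  x_{28} = 14,  x_{29} = 16,  x_{30} = 2,  x_{31} = 19,  x_{32} = 8,  x_{33} = 19,  x_{34} = 17,  x_{35} = 7,  x_{36} = 8,  x_{37} = 1,  x_{38} = 20,  x_{39} = 4,  x_{40} = 20,  x_{41} = 19,  x_{42} = 14,  x_{43} = 4,  x_{44} = 11.
The sequence repeats with period 42.
So x_{370} = x_{1 + ((370-1) mod 42)} = x_{34} = 17.

17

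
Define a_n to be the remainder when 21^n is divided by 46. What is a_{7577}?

Listing terms: a_0 = 1,  a_1 = 21,  a_2 = 27,  a_3 = 15,  a_4 = 39,  a_5 = 37,  a_6 = 41,  a_7 = 33,  a_8 = 3,  a_9 = 17,  a_{10} = 35,  a_{11} = 45,  a_{12} = 25,  a_{13} = 19,  a_{14} = 31,  a_{15} = 7,  a_{16} = 9,  a_{17} = 5,  a_{18} = 13,  a_{19} = 43,  a_{20} = 29,  a_{21} = 11,  a_{22} = 1.
Since a_{22} = a_0 = 1, the sequence is periodic with period 22.
So a_{7577} = a_{0 + ((7577-0) mod 22)} = a_9 = 17.

17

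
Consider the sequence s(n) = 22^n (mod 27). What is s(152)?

16

We have s(0) = 1,  s(1) = 22,  s(2) = 25,  s(3) = 10,  s(4) = 4,  s(5) = 7,  s(6) = 19,  s(7) = 13,  s(8) = 16,  s(9) = 1.
Since s(9) = s(0) = 1, the sequence is periodic with period 9.
So s(152) = s(0 + ((152-0) mod 9)) = s(8) = 16.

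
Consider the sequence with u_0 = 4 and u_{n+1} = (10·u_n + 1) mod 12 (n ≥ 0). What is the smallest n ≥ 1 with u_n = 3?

u_0 = 4; u_1 = 5; u_2 = 3; u_3 = 7; u_4 = 11; u_5 = 3.
Since u_5 = u_2 = 3, the sequence is eventually periodic: after a pre-period of length 2 it cycles with period 3.
The value 3 first appears (with n ≥ 1) at u_2.

2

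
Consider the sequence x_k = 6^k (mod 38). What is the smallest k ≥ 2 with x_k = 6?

10

Listing terms: x_1 = 6,  x_2 = 36,  x_3 = 26,  x_4 = 4,  x_5 = 24,  x_6 = 30,  x_7 = 28,  x_8 = 16,  x_9 = 20,  x_{10} = 6.
Since x_{10} = x_1 = 6, the sequence is periodic with period 9.
The value 6 next appears (with k ≥ 2) at x_{10}.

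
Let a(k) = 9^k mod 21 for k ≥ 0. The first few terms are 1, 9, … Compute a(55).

9

Computing terms: a(0) = 1; a(1) = 9; a(2) = 18; a(3) = 15; a(4) = 9.
Since a(4) = a(1) = 9, the sequence is eventually periodic: after a pre-period of length 1 it cycles with period 3.
For k ≥ 1, a(k) depends only on (k - 1) mod 3. (55 - 1) mod 3 = 0, so a(55) = a(1) = 9.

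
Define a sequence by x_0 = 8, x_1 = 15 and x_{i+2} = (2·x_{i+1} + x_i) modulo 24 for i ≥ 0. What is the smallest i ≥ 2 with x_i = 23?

7

Computing terms: x_0 = 8,  x_1 = 15,  x_2 = 14,  x_3 = 19,  x_4 = 4,  x_5 = 3,  x_6 = 10,  x_7 = 23,  x_8 = 8,  x_9 = 15.
Since (x_8, x_9) = (x_0, x_1) = (8, 15) (two consecutive terms determine the rest), the sequence is periodic with period 8.
The value 23 first appears (with i ≥ 2) at x_7.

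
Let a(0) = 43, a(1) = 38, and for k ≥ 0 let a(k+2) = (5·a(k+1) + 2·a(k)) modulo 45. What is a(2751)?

34

Computing terms: a(0) = 43, a(1) = 38, a(2) = 6, a(3) = 16, a(4) = 2, a(5) = 42, a(6) = 34, a(7) = 29, a(8) = 33, a(9) = 43, a(10) = 11, a(11) = 6, a(12) = 7, a(13) = 2, a(14) = 24, a(15) = 34, a(16) = 38, a(17) = 33, a(18) = 16, a(19) = 11, a(20) = 42, a(21) = 7, a(22) = 29, a(23) = 24, a(24) = 43, a(25) = 38.
Since (a(24), a(25)) = (a(0), a(1)) = (43, 38) (two consecutive terms determine the rest), the sequence is periodic with period 24.
So a(2751) = a(0 + ((2751-0) mod 24)) = a(15) = 34.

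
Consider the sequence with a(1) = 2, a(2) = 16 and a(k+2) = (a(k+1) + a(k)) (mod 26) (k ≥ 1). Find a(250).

Listing terms: a(1) = 2; a(2) = 16; a(3) = 18; a(4) = 8; a(5) = 0; a(6) = 8; a(7) = 8; a(8) = 16; a(9) = 24; a(10) = 14; a(11) = 12; a(12) = 0; a(13) = 12; a(14) = 12; a(15) = 24; a(16) = 10; a(17) = 8; a(18) = 18; a(19) = 0; a(20) = 18; a(21) = 18; a(22) = 10; a(23) = 2; a(24) = 12; a(25) = 14; a(26) = 0; a(27) = 14; a(28) = 14; a(29) = 2; a(30) = 16.
Since (a(29), a(30)) = (a(1), a(2)) = (2, 16) (two consecutive terms determine the rest), the sequence is periodic with period 28.
So a(250) = a(1 + ((250-1) mod 28)) = a(26) = 0.

0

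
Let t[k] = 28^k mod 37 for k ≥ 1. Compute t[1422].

1

We have t[1] = 28; t[2] = 7; t[3] = 11; t[4] = 12; t[5] = 3; t[6] = 10; t[7] = 21; t[8] = 33; t[9] = 36; t[10] = 9; t[11] = 30; t[12] = 26; t[13] = 25; t[14] = 34; t[15] = 27; t[16] = 16; t[17] = 4; t[18] = 1; t[19] = 28.
The sequence repeats with period 18.
So t[1422] = t[1 + ((1422-1) mod 18)] = t[18] = 1.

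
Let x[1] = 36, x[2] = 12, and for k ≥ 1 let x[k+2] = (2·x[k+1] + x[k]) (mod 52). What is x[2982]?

We have x[1] = 36; x[2] = 12; x[3] = 8; x[4] = 28; x[5] = 12; x[6] = 0; x[7] = 12; x[8] = 24; x[9] = 8; x[10] = 40; x[11] = 36; x[12] = 8; x[13] = 0; x[14] = 8; x[15] = 16; x[16] = 40; x[17] = 44; x[18] = 24; x[19] = 40; x[20] = 0; x[21] = 40; x[22] = 28; x[23] = 44; x[24] = 12; x[25] = 16; x[26] = 44; x[27] = 0; x[28] = 44; x[29] = 36; x[30] = 12.
Since (x[29], x[30]) = (x[1], x[2]) = (36, 12) (two consecutive terms determine the rest), the sequence is periodic with period 28.
(2982 - 1) mod 28 = 13, so x[2982] = x[14] = 8.

8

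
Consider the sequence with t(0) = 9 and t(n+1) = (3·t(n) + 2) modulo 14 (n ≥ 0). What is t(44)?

Computing terms: t(0) = 9, t(1) = 1, t(2) = 5, t(3) = 3, t(4) = 11, t(5) = 7, t(6) = 9.
The sequence repeats with period 6.
(44 - 0) mod 6 = 2, so t(44) = t(2) = 5.

5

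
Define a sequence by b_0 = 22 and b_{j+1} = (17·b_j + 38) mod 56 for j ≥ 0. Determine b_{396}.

22

b_0 = 22, b_1 = 20, b_2 = 42, b_3 = 24, b_4 = 54, b_5 = 4, b_6 = 50, b_7 = 48, b_8 = 14, b_9 = 52, b_{10} = 26, b_{11} = 32, b_{12} = 22.
The sequence repeats with period 12.
(396 - 0) mod 12 = 0, so b_{396} = b_0 = 22.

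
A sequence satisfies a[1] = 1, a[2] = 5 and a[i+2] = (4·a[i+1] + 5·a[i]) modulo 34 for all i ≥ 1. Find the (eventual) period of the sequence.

16

a[1] = 1,  a[2] = 5,  a[3] = 25,  a[4] = 23,  a[5] = 13,  a[6] = 31,  a[7] = 19,  a[8] = 27,  a[9] = 33,  a[10] = 29,  a[11] = 9,  a[12] = 11,  a[13] = 21,  a[14] = 3,  a[15] = 15,  a[16] = 7,  a[17] = 1,  a[18] = 5.
Since (a[17], a[18]) = (a[1], a[2]) = (1, 5) (two consecutive terms determine the rest), the sequence is periodic with period 16.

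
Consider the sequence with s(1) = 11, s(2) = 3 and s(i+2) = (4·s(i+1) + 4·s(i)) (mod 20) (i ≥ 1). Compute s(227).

Computing terms: s(1) = 11, s(2) = 3, s(3) = 16, s(4) = 16, s(5) = 8, s(6) = 16, s(7) = 16.
Since (s(6), s(7)) = (s(3), s(4)) = (16, 16) (two consecutive terms determine the rest), the sequence is eventually periodic: after a pre-period of length 2 it cycles with period 3.
For i ≥ 3, s(i) depends only on (i - 3) mod 3. (227 - 3) mod 3 = 2, so s(227) = s(5) = 8.

8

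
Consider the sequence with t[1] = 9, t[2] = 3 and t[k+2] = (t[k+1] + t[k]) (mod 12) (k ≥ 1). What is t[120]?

t[1] = 9,  t[2] = 3,  t[3] = 0,  t[4] = 3,  t[5] = 3,  t[6] = 6,  t[7] = 9,  t[8] = 3.
Since (t[7], t[8]) = (t[1], t[2]) = (9, 3) (two consecutive terms determine the rest), the sequence is periodic with period 6.
So t[120] = t[1 + ((120-1) mod 6)] = t[6] = 6.

6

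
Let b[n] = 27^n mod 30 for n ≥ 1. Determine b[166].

We have b[1] = 27,  b[2] = 9,  b[3] = 3,  b[4] = 21,  b[5] = 27.
Since b[5] = b[1] = 27, the sequence is periodic with period 4.
(166 - 1) mod 4 = 1, so b[166] = b[2] = 9.

9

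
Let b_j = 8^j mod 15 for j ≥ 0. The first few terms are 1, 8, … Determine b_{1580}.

1

b_0 = 1,  b_1 = 8,  b_2 = 4,  b_3 = 2,  b_4 = 1.
The sequence repeats with period 4.
(1580 - 0) mod 4 = 0, so b_{1580} = b_0 = 1.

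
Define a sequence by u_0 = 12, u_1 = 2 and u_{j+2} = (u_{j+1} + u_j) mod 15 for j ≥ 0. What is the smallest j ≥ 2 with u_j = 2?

7

We have u_0 = 12; u_1 = 2; u_2 = 14; u_3 = 1; u_4 = 0; u_5 = 1; u_6 = 1; u_7 = 2; u_8 = 3; u_9 = 5; u_{10} = 8; u_{11} = 13; u_{12} = 6; u_{13} = 4; u_{14} = 10; u_{15} = 14; u_{16} = 9; u_{17} = 8; u_{18} = 2; u_{19} = 10; u_{20} = 12; u_{21} = 7; u_{22} = 4; u_{23} = 11; u_{24} = 0; u_{25} = 11; u_{26} = 11; u_{27} = 7; u_{28} = 3; u_{29} = 10; u_{30} = 13; u_{31} = 8; u_{32} = 6; u_{33} = 14; u_{34} = 5; u_{35} = 4; u_{36} = 9; u_{37} = 13; u_{38} = 7; u_{39} = 5; u_{40} = 12; u_{41} = 2.
Since (u_{40}, u_{41}) = (u_0, u_1) = (12, 2) (two consecutive terms determine the rest), the sequence is periodic with period 40.
The value 2 first appears (with j ≥ 2) at u_7.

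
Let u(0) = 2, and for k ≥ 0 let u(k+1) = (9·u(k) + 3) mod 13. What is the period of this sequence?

3

We have u(0) = 2, u(1) = 8, u(2) = 10, u(3) = 2.
Since u(3) = u(0) = 2, the sequence is periodic with period 3.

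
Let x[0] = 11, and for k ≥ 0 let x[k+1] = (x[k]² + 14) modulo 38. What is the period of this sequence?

4

Computing terms: x[0] = 11, x[1] = 21, x[2] = 37, x[3] = 15, x[4] = 11.
The sequence repeats with period 4.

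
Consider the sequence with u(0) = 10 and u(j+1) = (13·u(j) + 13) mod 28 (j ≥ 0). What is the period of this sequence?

Computing terms: u(0) = 10, u(1) = 3, u(2) = 24, u(3) = 17, u(4) = 10.
The sequence repeats with period 4.

4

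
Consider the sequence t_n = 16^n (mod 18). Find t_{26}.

4

We have t_1 = 16, t_2 = 4, t_3 = 10, t_4 = 16.
Since t_4 = t_1 = 16, the sequence is periodic with period 3.
(26 - 1) mod 3 = 1, so t_{26} = t_2 = 4.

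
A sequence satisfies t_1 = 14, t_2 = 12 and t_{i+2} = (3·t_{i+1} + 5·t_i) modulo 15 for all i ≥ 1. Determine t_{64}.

3

Computing terms: t_1 = 14, t_2 = 12, t_3 = 1, t_4 = 3, t_5 = 14, t_6 = 12.
Since (t_5, t_6) = (t_1, t_2) = (14, 12) (two consecutive terms determine the rest), the sequence is periodic with period 4.
(64 - 1) mod 4 = 3, so t_{64} = t_4 = 3.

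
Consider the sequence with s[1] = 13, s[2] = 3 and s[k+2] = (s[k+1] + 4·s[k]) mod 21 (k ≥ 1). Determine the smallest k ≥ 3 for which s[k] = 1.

20

We have s[1] = 13, s[2] = 3, s[3] = 13, s[4] = 4, s[5] = 14, s[6] = 9, s[7] = 2, s[8] = 17, s[9] = 4, s[10] = 9, s[11] = 4, s[12] = 19, s[13] = 14, s[14] = 6, s[15] = 20, s[16] = 2, s[17] = 19, s[18] = 6, s[19] = 19, s[20] = 1, s[21] = 14, s[22] = 18, s[23] = 11, s[24] = 20, s[25] = 1, s[26] = 18, s[27] = 1, s[28] = 10, s[29] = 14, s[30] = 12, s[31] = 5, s[32] = 11, s[33] = 10, s[34] = 12, s[35] = 10, s[36] = 16, s[37] = 14, s[38] = 15, s[39] = 8, s[40] = 5, s[41] = 16, s[42] = 15, s[43] = 16, s[44] = 13, s[45] = 14, s[46] = 3, s[47] = 17, s[48] = 8, s[49] = 13, s[50] = 3.
The sequence repeats with period 48.
The value 1 first appears (with k ≥ 3) at s[20].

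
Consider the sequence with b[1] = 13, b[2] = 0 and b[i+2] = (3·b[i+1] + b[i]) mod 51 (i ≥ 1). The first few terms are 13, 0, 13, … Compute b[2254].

30

We have b[1] = 13,  b[2] = 0,  b[3] = 13,  b[4] = 39,  b[5] = 28,  b[6] = 21,  b[7] = 40,  b[8] = 39,  b[9] = 4,  b[10] = 0,  b[11] = 4,  b[12] = 12,  b[13] = 40,  b[14] = 30,  b[15] = 28,  b[16] = 12,  b[17] = 13,  b[18] = 0.
The sequence repeats with period 16.
(2254 - 1) mod 16 = 13, so b[2254] = b[14] = 30.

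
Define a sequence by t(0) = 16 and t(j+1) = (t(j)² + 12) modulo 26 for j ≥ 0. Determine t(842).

Listing terms: t(0) = 16,  t(1) = 8,  t(2) = 24,  t(3) = 16.
The sequence repeats with period 3.
So t(842) = t(0 + ((842-0) mod 3)) = t(2) = 24.

24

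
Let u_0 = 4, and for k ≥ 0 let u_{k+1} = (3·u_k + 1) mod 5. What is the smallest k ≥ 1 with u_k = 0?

We have u_0 = 4, u_1 = 3, u_2 = 0, u_3 = 1, u_4 = 4.
Since u_4 = u_0 = 4, the sequence is periodic with period 4.
The value 0 first appears (with k ≥ 1) at u_2.

2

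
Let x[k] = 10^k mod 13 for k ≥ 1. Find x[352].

3

Computing terms: x[1] = 10,  x[2] = 9,  x[3] = 12,  x[4] = 3,  x[5] = 4,  x[6] = 1,  x[7] = 10.
The sequence repeats with period 6.
(352 - 1) mod 6 = 3, so x[352] = x[4] = 3.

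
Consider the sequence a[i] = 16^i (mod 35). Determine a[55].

Listing terms: a[0] = 1; a[1] = 16; a[2] = 11; a[3] = 1.
Since a[3] = a[0] = 1, the sequence is periodic with period 3.
(55 - 0) mod 3 = 1, so a[55] = a[1] = 16.

16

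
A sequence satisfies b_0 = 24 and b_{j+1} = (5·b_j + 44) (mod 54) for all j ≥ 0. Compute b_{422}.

b_0 = 24,  b_1 = 2,  b_2 = 0,  b_3 = 44,  b_4 = 48,  b_5 = 14,  b_6 = 6,  b_7 = 20,  b_8 = 36,  b_9 = 8,  b_{10} = 30,  b_{11} = 32,  b_{12} = 42,  b_{13} = 38,  b_{14} = 18,  b_{15} = 26,  b_{16} = 12,  b_{17} = 50,  b_{18} = 24.
The sequence repeats with period 18.
So b_{422} = b_{0 + ((422-0) mod 18)} = b_8 = 36.

36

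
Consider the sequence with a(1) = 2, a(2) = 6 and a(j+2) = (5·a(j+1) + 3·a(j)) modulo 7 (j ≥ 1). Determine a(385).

Listing terms: a(1) = 2, a(2) = 6, a(3) = 1, a(4) = 2, a(5) = 6.
The sequence repeats with period 3.
(385 - 1) mod 3 = 0, so a(385) = a(1) = 2.

2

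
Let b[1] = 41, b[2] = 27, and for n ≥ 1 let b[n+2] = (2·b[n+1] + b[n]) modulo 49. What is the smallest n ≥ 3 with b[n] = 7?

10

b[1] = 41, b[2] = 27, b[3] = 46, b[4] = 21, b[5] = 39, b[6] = 1, b[7] = 41, b[8] = 34, b[9] = 11, b[10] = 7, b[11] = 25, b[12] = 8, b[13] = 41, b[14] = 41, b[15] = 25, b[16] = 42, b[17] = 11, b[18] = 15, b[19] = 41, b[20] = 48, b[21] = 39, b[22] = 28, b[23] = 46, b[24] = 22, b[25] = 41, b[26] = 6, b[27] = 4, b[28] = 14, b[29] = 32, b[30] = 29, b[31] = 41, b[32] = 13, b[33] = 18, b[34] = 0, b[35] = 18, b[36] = 36, b[37] = 41, b[38] = 20, b[39] = 32, b[40] = 35, b[41] = 4, b[42] = 43, b[43] = 41, b[44] = 27.
Since (b[43], b[44]) = (b[1], b[2]) = (41, 27) (two consecutive terms determine the rest), the sequence is periodic with period 42.
The value 7 first appears (with n ≥ 3) at b[10].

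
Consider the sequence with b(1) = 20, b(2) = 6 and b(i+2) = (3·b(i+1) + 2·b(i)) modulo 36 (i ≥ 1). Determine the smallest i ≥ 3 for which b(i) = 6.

4

Listing terms: b(1) = 20; b(2) = 6; b(3) = 22; b(4) = 6; b(5) = 26; b(6) = 18; b(7) = 34; b(8) = 30; b(9) = 14; b(10) = 30; b(11) = 10; b(12) = 18; b(13) = 2; b(14) = 6; b(15) = 22.
Since (b(14), b(15)) = (b(2), b(3)) = (6, 22) (two consecutive terms determine the rest), the sequence is eventually periodic: after a pre-period of length 1 it cycles with period 12.
The value 6 first appears (with i ≥ 3) at b(4).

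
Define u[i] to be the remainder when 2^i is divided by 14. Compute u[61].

Computing terms: u[1] = 2,  u[2] = 4,  u[3] = 8,  u[4] = 2.
The sequence repeats with period 3.
(61 - 1) mod 3 = 0, so u[61] = u[1] = 2.

2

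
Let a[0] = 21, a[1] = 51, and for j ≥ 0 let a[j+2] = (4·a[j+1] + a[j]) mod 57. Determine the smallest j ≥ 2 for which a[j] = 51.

7

We have a[0] = 21, a[1] = 51, a[2] = 54, a[3] = 39, a[4] = 39, a[5] = 24, a[6] = 21, a[7] = 51.
Since (a[6], a[7]) = (a[0], a[1]) = (21, 51) (two consecutive terms determine the rest), the sequence is periodic with period 6.
The value 51 next appears (with j ≥ 2) at a[7].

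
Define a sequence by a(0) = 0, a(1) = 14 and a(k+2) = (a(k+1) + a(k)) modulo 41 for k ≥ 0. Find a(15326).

Computing terms: a(0) = 0,  a(1) = 14,  a(2) = 14,  a(3) = 28,  a(4) = 1,  a(5) = 29,  a(6) = 30,  a(7) = 18,  a(8) = 7,  a(9) = 25,  a(10) = 32,  a(11) = 16,  a(12) = 7,  a(13) = 23,  a(14) = 30,  a(15) = 12,  a(16) = 1,  a(17) = 13,  a(18) = 14,  a(19) = 27,  a(20) = 0,  a(21) = 27,  a(22) = 27,  a(23) = 13,  a(24) = 40,  a(25) = 12,  a(26) = 11,  a(27) = 23,  a(28) = 34,  a(29) = 16,  a(30) = 9,  a(31) = 25,  a(32) = 34,  a(33) = 18,  a(34) = 11,  a(35) = 29,  a(36) = 40,  a(37) = 28,  a(38) = 27,  a(39) = 14,  a(40) = 0,  a(41) = 14.
Since (a(40), a(41)) = (a(0), a(1)) = (0, 14) (two consecutive terms determine the rest), the sequence is periodic with period 40.
(15326 - 0) mod 40 = 6, so a(15326) = a(6) = 30.

30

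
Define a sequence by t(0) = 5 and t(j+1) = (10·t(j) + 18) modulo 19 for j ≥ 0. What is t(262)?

Computing terms: t(0) = 5,  t(1) = 11,  t(2) = 14,  t(3) = 6,  t(4) = 2,  t(5) = 0,  t(6) = 18,  t(7) = 8,  t(8) = 3,  t(9) = 10,  t(10) = 4,  t(11) = 1,  t(12) = 9,  t(13) = 13,  t(14) = 15,  t(15) = 16,  t(16) = 7,  t(17) = 12,  t(18) = 5.
Since t(18) = t(0) = 5, the sequence is periodic with period 18.
So t(262) = t(0 + ((262-0) mod 18)) = t(10) = 4.

4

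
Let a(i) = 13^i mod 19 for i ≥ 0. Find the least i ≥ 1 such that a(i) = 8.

a(0) = 1,  a(1) = 13,  a(2) = 17,  a(3) = 12,  a(4) = 4,  a(5) = 14,  a(6) = 11,  a(7) = 10,  a(8) = 16,  a(9) = 18,  a(10) = 6,  a(11) = 2,  a(12) = 7,  a(13) = 15,  a(14) = 5,  a(15) = 8,  a(16) = 9,  a(17) = 3,  a(18) = 1.
Since a(18) = a(0) = 1, the sequence is periodic with period 18.
The value 8 first appears (with i ≥ 1) at a(15).

15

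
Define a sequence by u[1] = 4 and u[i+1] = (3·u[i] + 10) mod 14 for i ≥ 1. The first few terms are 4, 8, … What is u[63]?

6

We have u[1] = 4,  u[2] = 8,  u[3] = 6,  u[4] = 0,  u[5] = 10,  u[6] = 12,  u[7] = 4.
Since u[7] = u[1] = 4, the sequence is periodic with period 6.
So u[63] = u[1 + ((63-1) mod 6)] = u[3] = 6.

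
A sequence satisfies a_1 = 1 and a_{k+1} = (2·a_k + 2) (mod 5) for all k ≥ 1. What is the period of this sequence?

a_1 = 1, a_2 = 4, a_3 = 0, a_4 = 2, a_5 = 1.
The sequence repeats with period 4.

4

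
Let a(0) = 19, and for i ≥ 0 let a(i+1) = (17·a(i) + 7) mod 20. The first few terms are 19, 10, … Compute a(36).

a(0) = 19; a(1) = 10; a(2) = 17; a(3) = 16; a(4) = 19.
The sequence repeats with period 4.
So a(36) = a(0 + ((36-0) mod 4)) = a(0) = 19.

19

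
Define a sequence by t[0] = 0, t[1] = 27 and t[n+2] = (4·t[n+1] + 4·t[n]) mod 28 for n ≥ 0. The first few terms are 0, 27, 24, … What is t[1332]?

0

We have t[0] = 0, t[1] = 27, t[2] = 24, t[3] = 8, t[4] = 16, t[5] = 12, t[6] = 0, t[7] = 20, t[8] = 24, t[9] = 8.
Since (t[8], t[9]) = (t[2], t[3]) = (24, 8) (two consecutive terms determine the rest), the sequence is eventually periodic: after a pre-period of length 2 it cycles with period 6.
For n ≥ 2, t[n] depends only on (n - 2) mod 6. (1332 - 2) mod 6 = 4, so t[1332] = t[6] = 0.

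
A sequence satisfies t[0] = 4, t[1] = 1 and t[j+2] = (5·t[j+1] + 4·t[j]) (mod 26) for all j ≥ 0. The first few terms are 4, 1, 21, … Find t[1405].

t[0] = 4,  t[1] = 1,  t[2] = 21,  t[3] = 5,  t[4] = 5,  t[5] = 19,  t[6] = 11,  t[7] = 1,  t[8] = 23,  t[9] = 15,  t[10] = 11,  t[11] = 11,  t[12] = 21,  t[13] = 19,  t[14] = 23,  t[15] = 9,  t[16] = 7,  t[17] = 19,  t[18] = 19,  t[19] = 15,  t[20] = 21,  t[21] = 9,  t[22] = 25,  t[23] = 5,  t[24] = 21,  t[25] = 21,  t[26] = 7,  t[27] = 15,  t[28] = 25,  t[29] = 3,  t[30] = 11,  t[31] = 15,  t[32] = 15,  t[33] = 5,  t[34] = 7,  t[35] = 3,  t[36] = 17,  t[37] = 19,  t[38] = 7,  t[39] = 7,  t[40] = 11,  t[41] = 5,  t[42] = 17,  t[43] = 1,  t[44] = 21.
Since (t[43], t[44]) = (t[1], t[2]) = (1, 21) (two consecutive terms determine the rest), the sequence is eventually periodic: after a pre-period of length 1 it cycles with period 42.
For j ≥ 1, t[j] depends only on (j - 1) mod 42. (1405 - 1) mod 42 = 18, so t[1405] = t[19] = 15.

15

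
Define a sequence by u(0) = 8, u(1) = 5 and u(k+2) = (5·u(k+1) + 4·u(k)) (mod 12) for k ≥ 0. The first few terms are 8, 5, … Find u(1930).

Computing terms: u(0) = 8,  u(1) = 5,  u(2) = 9,  u(3) = 5,  u(4) = 1,  u(5) = 1,  u(6) = 9,  u(7) = 1,  u(8) = 5,  u(9) = 5,  u(10) = 9.
Since (u(9), u(10)) = (u(1), u(2)) = (5, 9) (two consecutive terms determine the rest), the sequence is eventually periodic: after a pre-period of length 1 it cycles with period 8.
For k ≥ 1, u(k) depends only on (k - 1) mod 8. (1930 - 1) mod 8 = 1, so u(1930) = u(2) = 9.

9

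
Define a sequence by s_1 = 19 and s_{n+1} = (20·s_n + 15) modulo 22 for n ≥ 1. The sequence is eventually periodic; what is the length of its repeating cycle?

5

s_1 = 19, s_2 = 21, s_3 = 17, s_4 = 3, s_5 = 9, s_6 = 19.
Since s_6 = s_1 = 19, the sequence is periodic with period 5.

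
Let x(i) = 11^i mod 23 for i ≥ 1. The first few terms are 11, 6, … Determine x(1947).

Computing terms: x(1) = 11,  x(2) = 6,  x(3) = 20,  x(4) = 13,  x(5) = 5,  x(6) = 9,  x(7) = 7,  x(8) = 8,  x(9) = 19,  x(10) = 2,  x(11) = 22,  x(12) = 12,  x(13) = 17,  x(14) = 3,  x(15) = 10,  x(16) = 18,  x(17) = 14,  x(18) = 16,  x(19) = 15,  x(20) = 4,  x(21) = 21,  x(22) = 1,  x(23) = 11.
Since x(23) = x(1) = 11, the sequence is periodic with period 22.
(1947 - 1) mod 22 = 10, so x(1947) = x(11) = 22.

22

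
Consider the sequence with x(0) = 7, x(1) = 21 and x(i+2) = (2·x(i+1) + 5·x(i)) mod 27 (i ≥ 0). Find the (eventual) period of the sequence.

Listing terms: x(0) = 7,  x(1) = 21,  x(2) = 23,  x(3) = 16,  x(4) = 12,  x(5) = 23,  x(6) = 25,  x(7) = 3,  x(8) = 23,  x(9) = 7,  x(10) = 21.
The sequence repeats with period 9.

9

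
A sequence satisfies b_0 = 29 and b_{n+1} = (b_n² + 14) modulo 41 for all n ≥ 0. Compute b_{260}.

b_0 = 29, b_1 = 35, b_2 = 9, b_3 = 13, b_4 = 19, b_5 = 6, b_6 = 9.
Since b_6 = b_2 = 9, the sequence is eventually periodic: after a pre-period of length 2 it cycles with period 4.
For n ≥ 2, b_n depends only on (n - 2) mod 4. (260 - 2) mod 4 = 2, so b_{260} = b_4 = 19.

19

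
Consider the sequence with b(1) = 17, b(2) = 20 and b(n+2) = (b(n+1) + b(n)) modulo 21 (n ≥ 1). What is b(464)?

3

We have b(1) = 17,  b(2) = 20,  b(3) = 16,  b(4) = 15,  b(5) = 10,  b(6) = 4,  b(7) = 14,  b(8) = 18,  b(9) = 11,  b(10) = 8,  b(11) = 19,  b(12) = 6,  b(13) = 4,  b(14) = 10,  b(15) = 14,  b(16) = 3,  b(17) = 17,  b(18) = 20.
Since (b(17), b(18)) = (b(1), b(2)) = (17, 20) (two consecutive terms determine the rest), the sequence is periodic with period 16.
(464 - 1) mod 16 = 15, so b(464) = b(16) = 3.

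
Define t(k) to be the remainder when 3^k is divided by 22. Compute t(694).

15

Listing terms: t(0) = 1,  t(1) = 3,  t(2) = 9,  t(3) = 5,  t(4) = 15,  t(5) = 1.
The sequence repeats with period 5.
So t(694) = t(0 + ((694-0) mod 5)) = t(4) = 15.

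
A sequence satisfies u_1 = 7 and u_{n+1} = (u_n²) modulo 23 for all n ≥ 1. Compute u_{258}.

Listing terms: u_1 = 7; u_2 = 3; u_3 = 9; u_4 = 12; u_5 = 6; u_6 = 13; u_7 = 8; u_8 = 18; u_9 = 2; u_{10} = 4; u_{11} = 16; u_{12} = 3.
Since u_{12} = u_2 = 3, the sequence is eventually periodic: after a pre-period of length 1 it cycles with period 10.
For n ≥ 2, u_n depends only on (n - 2) mod 10. (258 - 2) mod 10 = 6, so u_{258} = u_8 = 18.

18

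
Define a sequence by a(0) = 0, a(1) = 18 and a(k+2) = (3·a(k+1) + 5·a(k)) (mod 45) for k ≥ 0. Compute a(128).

36

a(0) = 0, a(1) = 18, a(2) = 9, a(3) = 27, a(4) = 36, a(5) = 18, a(6) = 9.
Since (a(5), a(6)) = (a(1), a(2)) = (18, 9) (two consecutive terms determine the rest), the sequence is eventually periodic: after a pre-period of length 1 it cycles with period 4.
For k ≥ 1, a(k) depends only on (k - 1) mod 4. (128 - 1) mod 4 = 3, so a(128) = a(4) = 36.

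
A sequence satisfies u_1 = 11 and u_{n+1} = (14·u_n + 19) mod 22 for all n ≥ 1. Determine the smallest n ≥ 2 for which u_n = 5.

4

Computing terms: u_1 = 11,  u_2 = 19,  u_3 = 21,  u_4 = 5,  u_5 = 1,  u_6 = 11.
Since u_6 = u_1 = 11, the sequence is periodic with period 5.
The value 5 first appears (with n ≥ 2) at u_4.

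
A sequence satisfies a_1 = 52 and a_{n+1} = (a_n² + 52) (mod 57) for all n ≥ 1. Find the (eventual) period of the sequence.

4

Listing terms: a_1 = 52,  a_2 = 20,  a_3 = 53,  a_4 = 11,  a_5 = 2,  a_6 = 56,  a_7 = 53.
Since a_7 = a_3 = 53, the sequence is eventually periodic: after a pre-period of length 2 it cycles with period 4.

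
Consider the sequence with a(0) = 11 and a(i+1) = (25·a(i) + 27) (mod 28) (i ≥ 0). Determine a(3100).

We have a(0) = 11, a(1) = 22, a(2) = 17, a(3) = 4, a(4) = 15, a(5) = 10, a(6) = 25, a(7) = 8, a(8) = 3, a(9) = 18, a(10) = 1, a(11) = 24, a(12) = 11.
The sequence repeats with period 12.
So a(3100) = a(0 + ((3100-0) mod 12)) = a(4) = 15.

15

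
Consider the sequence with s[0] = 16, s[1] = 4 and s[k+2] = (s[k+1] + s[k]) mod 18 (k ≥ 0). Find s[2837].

14

s[0] = 16, s[1] = 4, s[2] = 2, s[3] = 6, s[4] = 8, s[5] = 14, s[6] = 4, s[7] = 0, s[8] = 4, s[9] = 4, s[10] = 8, s[11] = 12, s[12] = 2, s[13] = 14, s[14] = 16, s[15] = 12, s[16] = 10, s[17] = 4, s[18] = 14, s[19] = 0, s[20] = 14, s[21] = 14, s[22] = 10, s[23] = 6, s[24] = 16, s[25] = 4.
The sequence repeats with period 24.
(2837 - 0) mod 24 = 5, so s[2837] = s[5] = 14.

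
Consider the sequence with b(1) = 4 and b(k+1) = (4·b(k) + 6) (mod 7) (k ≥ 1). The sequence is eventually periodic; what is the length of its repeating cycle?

We have b(1) = 4, b(2) = 1, b(3) = 3, b(4) = 4.
The sequence repeats with period 3.

3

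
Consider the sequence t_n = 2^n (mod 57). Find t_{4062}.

Computing terms: t_0 = 1; t_1 = 2; t_2 = 4; t_3 = 8; t_4 = 16; t_5 = 32; t_6 = 7; t_7 = 14; t_8 = 28; t_9 = 56; t_{10} = 55; t_{11} = 53; t_{12} = 49; t_{13} = 41; t_{14} = 25; t_{15} = 50; t_{16} = 43; t_{17} = 29; t_{18} = 1.
The sequence repeats with period 18.
So t_{4062} = t_{0 + ((4062-0) mod 18)} = t_{12} = 49.

49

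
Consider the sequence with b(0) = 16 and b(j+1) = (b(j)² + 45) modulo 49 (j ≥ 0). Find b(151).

42

We have b(0) = 16,  b(1) = 7,  b(2) = 45,  b(3) = 12,  b(4) = 42,  b(5) = 45.
Since b(5) = b(2) = 45, the sequence is eventually periodic: after a pre-period of length 2 it cycles with period 3.
For j ≥ 2, b(j) depends only on (j - 2) mod 3. (151 - 2) mod 3 = 2, so b(151) = b(4) = 42.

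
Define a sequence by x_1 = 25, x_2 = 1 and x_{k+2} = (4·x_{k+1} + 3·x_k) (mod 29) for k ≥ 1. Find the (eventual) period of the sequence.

x_1 = 25, x_2 = 1, x_3 = 21, x_4 = 0, x_5 = 5, x_6 = 20, x_7 = 8, x_8 = 5, x_9 = 15, x_{10} = 17, x_{11} = 26, x_{12} = 10, x_{13} = 2, x_{14} = 9, x_{15} = 13, x_{16} = 21, x_{17} = 7, x_{18} = 4, x_{19} = 8, x_{20} = 15, x_{21} = 26, x_{22} = 4, x_{23} = 7, x_{24} = 11, x_{25} = 7, x_{26} = 3, x_{27} = 4, x_{28} = 25, x_{29} = 25, x_{30} = 1.
The sequence repeats with period 28.

28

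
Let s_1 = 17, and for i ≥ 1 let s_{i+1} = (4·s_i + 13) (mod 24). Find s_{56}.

Listing terms: s_1 = 17, s_2 = 9, s_3 = 1, s_4 = 17.
Since s_4 = s_1 = 17, the sequence is periodic with period 3.
So s_{56} = s_{1 + ((56-1) mod 3)} = s_2 = 9.

9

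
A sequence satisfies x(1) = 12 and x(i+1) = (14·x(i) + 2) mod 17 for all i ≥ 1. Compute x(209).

12

Computing terms: x(1) = 12, x(2) = 0, x(3) = 2, x(4) = 13, x(5) = 14, x(6) = 11, x(7) = 3, x(8) = 10, x(9) = 6, x(10) = 1, x(11) = 16, x(12) = 5, x(13) = 4, x(14) = 7, x(15) = 15, x(16) = 8, x(17) = 12.
The sequence repeats with period 16.
(209 - 1) mod 16 = 0, so x(209) = x(1) = 12.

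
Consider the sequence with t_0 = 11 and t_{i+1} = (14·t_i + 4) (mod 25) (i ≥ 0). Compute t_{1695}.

Computing terms: t_0 = 11,  t_1 = 8,  t_2 = 16,  t_3 = 3,  t_4 = 21,  t_5 = 23,  t_6 = 1,  t_7 = 18,  t_8 = 6,  t_9 = 13,  t_{10} = 11.
Since t_{10} = t_0 = 11, the sequence is periodic with period 10.
(1695 - 0) mod 10 = 5, so t_{1695} = t_5 = 23.

23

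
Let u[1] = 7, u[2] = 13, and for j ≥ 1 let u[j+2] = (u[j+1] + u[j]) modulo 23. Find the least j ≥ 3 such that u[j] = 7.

5

Computing terms: u[1] = 7,  u[2] = 13,  u[3] = 20,  u[4] = 10,  u[5] = 7,  u[6] = 17,  u[7] = 1,  u[8] = 18,  u[9] = 19,  u[10] = 14,  u[11] = 10,  u[12] = 1,  u[13] = 11,  u[14] = 12,  u[15] = 0,  u[16] = 12,  u[17] = 12,  u[18] = 1,  u[19] = 13,  u[20] = 14,  u[21] = 4,  u[22] = 18,  u[23] = 22,  u[24] = 17,  u[25] = 16,  u[26] = 10,  u[27] = 3,  u[28] = 13,  u[29] = 16,  u[30] = 6,  u[31] = 22,  u[32] = 5,  u[33] = 4,  u[34] = 9,  u[35] = 13,  u[36] = 22,  u[37] = 12,  u[38] = 11,  u[39] = 0,  u[40] = 11,  u[41] = 11,  u[42] = 22,  u[43] = 10,  u[44] = 9,  u[45] = 19,  u[46] = 5,  u[47] = 1,  u[48] = 6,  u[49] = 7,  u[50] = 13.
Since (u[49], u[50]) = (u[1], u[2]) = (7, 13) (two consecutive terms determine the rest), the sequence is periodic with period 48.
The value 7 first appears (with j ≥ 3) at u[5].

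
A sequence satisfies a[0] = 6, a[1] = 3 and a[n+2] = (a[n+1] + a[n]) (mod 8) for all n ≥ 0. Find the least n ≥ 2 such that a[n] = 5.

Listing terms: a[0] = 6, a[1] = 3, a[2] = 1, a[3] = 4, a[4] = 5, a[5] = 1, a[6] = 6, a[7] = 7, a[8] = 5, a[9] = 4, a[10] = 1, a[11] = 5, a[12] = 6, a[13] = 3.
The sequence repeats with period 12.
The value 5 first appears (with n ≥ 2) at a[4].

4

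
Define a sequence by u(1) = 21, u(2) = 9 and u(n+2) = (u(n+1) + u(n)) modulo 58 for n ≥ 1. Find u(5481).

Computing terms: u(1) = 21,  u(2) = 9,  u(3) = 30,  u(4) = 39,  u(5) = 11,  u(6) = 50,  u(7) = 3,  u(8) = 53,  u(9) = 56,  u(10) = 51,  u(11) = 49,  u(12) = 42,  u(13) = 33,  u(14) = 17,  u(15) = 50,  u(16) = 9,  u(17) = 1,  u(18) = 10,  u(19) = 11,  u(20) = 21,  u(21) = 32,  u(22) = 53,  u(23) = 27,  u(24) = 22,  u(25) = 49,  u(26) = 13,  u(27) = 4,  u(28) = 17,  u(29) = 21,  u(30) = 38,  u(31) = 1,  u(32) = 39,  u(33) = 40,  u(34) = 21,  u(35) = 3,  u(36) = 24,  u(37) = 27,  u(38) = 51,  u(39) = 20,  u(40) = 13,  u(41) = 33,  u(42) = 46,  u(43) = 21,  u(44) = 9.
Since (u(43), u(44)) = (u(1), u(2)) = (21, 9) (two consecutive terms determine the rest), the sequence is periodic with period 42.
So u(5481) = u(1 + ((5481-1) mod 42)) = u(21) = 32.

32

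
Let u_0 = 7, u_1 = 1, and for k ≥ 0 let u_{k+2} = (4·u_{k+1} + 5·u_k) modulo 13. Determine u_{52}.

Computing terms: u_0 = 7, u_1 = 1, u_2 = 0, u_3 = 5, u_4 = 7, u_5 = 1.
Since (u_4, u_5) = (u_0, u_1) = (7, 1) (two consecutive terms determine the rest), the sequence is periodic with period 4.
(52 - 0) mod 4 = 0, so u_{52} = u_0 = 7.

7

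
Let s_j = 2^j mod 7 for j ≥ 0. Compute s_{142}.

2

Computing terms: s_0 = 1; s_1 = 2; s_2 = 4; s_3 = 1.
Since s_3 = s_0 = 1, the sequence is periodic with period 3.
So s_{142} = s_{0 + ((142-0) mod 3)} = s_1 = 2.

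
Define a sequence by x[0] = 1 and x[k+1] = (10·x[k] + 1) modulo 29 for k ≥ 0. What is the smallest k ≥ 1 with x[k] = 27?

20

x[0] = 1; x[1] = 11; x[2] = 24; x[3] = 9; x[4] = 4; x[5] = 12; x[6] = 5; x[7] = 22; x[8] = 18; x[9] = 7; x[10] = 13; x[11] = 15; x[12] = 6; x[13] = 3; x[14] = 2; x[15] = 21; x[16] = 8; x[17] = 23; x[18] = 28; x[19] = 20; x[20] = 27; x[21] = 10; x[22] = 14; x[23] = 25; x[24] = 19; x[25] = 17; x[26] = 26; x[27] = 0; x[28] = 1.
The sequence repeats with period 28.
The value 27 first appears (with k ≥ 1) at x[20].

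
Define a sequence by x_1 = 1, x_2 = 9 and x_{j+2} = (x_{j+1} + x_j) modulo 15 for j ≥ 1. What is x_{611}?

4

We have x_1 = 1; x_2 = 9; x_3 = 10; x_4 = 4; x_5 = 14; x_6 = 3; x_7 = 2; x_8 = 5; x_9 = 7; x_{10} = 12; x_{11} = 4; x_{12} = 1; x_{13} = 5; x_{14} = 6; x_{15} = 11; x_{16} = 2; x_{17} = 13; x_{18} = 0; x_{19} = 13; x_{20} = 13; x_{21} = 11; x_{22} = 9; x_{23} = 5; x_{24} = 14; x_{25} = 4; x_{26} = 3; x_{27} = 7; x_{28} = 10; x_{29} = 2; x_{30} = 12; x_{31} = 14; x_{32} = 11; x_{33} = 10; x_{34} = 6; x_{35} = 1; x_{36} = 7; x_{37} = 8; x_{38} = 0; x_{39} = 8; x_{40} = 8; x_{41} = 1; x_{42} = 9.
Since (x_{41}, x_{42}) = (x_1, x_2) = (1, 9) (two consecutive terms determine the rest), the sequence is periodic with period 40.
So x_{611} = x_{1 + ((611-1) mod 40)} = x_{11} = 4.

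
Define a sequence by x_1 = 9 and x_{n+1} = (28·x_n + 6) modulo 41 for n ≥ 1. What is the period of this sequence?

40

x_1 = 9; x_2 = 12; x_3 = 14; x_4 = 29; x_5 = 39; x_6 = 32; x_7 = 0; x_8 = 6; x_9 = 10; x_{10} = 40; x_{11} = 19; x_{12} = 5; x_{13} = 23; x_{14} = 35; x_{15} = 2; x_{16} = 21; x_{17} = 20; x_{18} = 33; x_{19} = 28; x_{20} = 11; x_{21} = 27; x_{22} = 24; x_{23} = 22; x_{24} = 7; x_{25} = 38; x_{26} = 4; x_{27} = 36; x_{28} = 30; x_{29} = 26; x_{30} = 37; x_{31} = 17; x_{32} = 31; x_{33} = 13; x_{34} = 1; x_{35} = 34; x_{36} = 15; x_{37} = 16; x_{38} = 3; x_{39} = 8; x_{40} = 25; x_{41} = 9.
The sequence repeats with period 40.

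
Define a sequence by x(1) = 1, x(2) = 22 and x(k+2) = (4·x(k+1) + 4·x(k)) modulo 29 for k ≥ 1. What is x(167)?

4

Listing terms: x(1) = 1, x(2) = 22, x(3) = 5, x(4) = 21, x(5) = 17, x(6) = 7, x(7) = 9, x(8) = 6, x(9) = 2, x(10) = 3, x(11) = 20, x(12) = 5, x(13) = 13, x(14) = 14, x(15) = 21, x(16) = 24, x(17) = 6, x(18) = 4, x(19) = 11, x(20) = 2, x(21) = 23, x(22) = 13, x(23) = 28, x(24) = 19, x(25) = 14, x(26) = 16, x(27) = 4, x(28) = 22, x(29) = 17, x(30) = 11, x(31) = 25, x(32) = 28, x(33) = 9, x(34) = 3, x(35) = 19, x(36) = 1, x(37) = 22.
The sequence repeats with period 35.
(167 - 1) mod 35 = 26, so x(167) = x(27) = 4.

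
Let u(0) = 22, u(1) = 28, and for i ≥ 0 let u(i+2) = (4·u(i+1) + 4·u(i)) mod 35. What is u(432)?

22

Listing terms: u(0) = 22,  u(1) = 28,  u(2) = 25,  u(3) = 2,  u(4) = 3,  u(5) = 20,  u(6) = 22,  u(7) = 28.
The sequence repeats with period 6.
(432 - 0) mod 6 = 0, so u(432) = u(0) = 22.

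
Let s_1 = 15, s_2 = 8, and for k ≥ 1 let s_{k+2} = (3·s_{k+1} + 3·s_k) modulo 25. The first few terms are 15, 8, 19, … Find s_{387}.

4

Listing terms: s_1 = 15,  s_2 = 8,  s_3 = 19,  s_4 = 6,  s_5 = 0,  s_6 = 18,  s_7 = 4,  s_8 = 16,  s_9 = 10,  s_{10} = 3,  s_{11} = 14,  s_{12} = 1,  s_{13} = 20,  s_{14} = 13,  s_{15} = 24,  s_{16} = 11,  s_{17} = 5,  s_{18} = 23,  s_{19} = 9,  s_{20} = 21,  s_{21} = 15,  s_{22} = 8.
The sequence repeats with period 20.
So s_{387} = s_{1 + ((387-1) mod 20)} = s_7 = 4.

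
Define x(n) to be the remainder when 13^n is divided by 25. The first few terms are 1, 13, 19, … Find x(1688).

x(0) = 1, x(1) = 13, x(2) = 19, x(3) = 22, x(4) = 11, x(5) = 18, x(6) = 9, x(7) = 17, x(8) = 21, x(9) = 23, x(10) = 24, x(11) = 12, x(12) = 6, x(13) = 3, x(14) = 14, x(15) = 7, x(16) = 16, x(17) = 8, x(18) = 4, x(19) = 2, x(20) = 1.
The sequence repeats with period 20.
So x(1688) = x(0 + ((1688-0) mod 20)) = x(8) = 21.

21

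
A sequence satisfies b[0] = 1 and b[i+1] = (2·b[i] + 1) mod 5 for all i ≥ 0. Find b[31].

We have b[0] = 1, b[1] = 3, b[2] = 2, b[3] = 0, b[4] = 1.
The sequence repeats with period 4.
So b[31] = b[0 + ((31-0) mod 4)] = b[3] = 0.

0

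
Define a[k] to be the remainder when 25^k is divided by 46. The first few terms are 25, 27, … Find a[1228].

Listing terms: a[1] = 25; a[2] = 27; a[3] = 31; a[4] = 39; a[5] = 9; a[6] = 41; a[7] = 13; a[8] = 3; a[9] = 29; a[10] = 35; a[11] = 1; a[12] = 25.
The sequence repeats with period 11.
(1228 - 1) mod 11 = 6, so a[1228] = a[7] = 13.

13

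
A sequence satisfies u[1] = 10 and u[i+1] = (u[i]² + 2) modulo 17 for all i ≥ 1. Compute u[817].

Listing terms: u[1] = 10; u[2] = 0; u[3] = 2; u[4] = 6; u[5] = 4; u[6] = 1; u[7] = 3; u[8] = 11; u[9] = 4.
Since u[9] = u[5] = 4, the sequence is eventually periodic: after a pre-period of length 4 it cycles with period 4.
For i ≥ 5, u[i] depends only on (i - 5) mod 4. (817 - 5) mod 4 = 0, so u[817] = u[5] = 4.

4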